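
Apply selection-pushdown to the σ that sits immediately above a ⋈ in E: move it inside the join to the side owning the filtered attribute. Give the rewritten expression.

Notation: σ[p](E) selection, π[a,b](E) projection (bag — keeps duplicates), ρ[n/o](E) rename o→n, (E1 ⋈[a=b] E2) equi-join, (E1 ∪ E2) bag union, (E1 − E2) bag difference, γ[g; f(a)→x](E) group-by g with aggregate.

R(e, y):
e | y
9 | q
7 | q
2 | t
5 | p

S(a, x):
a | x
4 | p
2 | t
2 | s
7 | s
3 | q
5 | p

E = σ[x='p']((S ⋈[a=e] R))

σ filters on x, owned by the left side.
E' = (σ[x='p'](S) ⋈[a=e] R)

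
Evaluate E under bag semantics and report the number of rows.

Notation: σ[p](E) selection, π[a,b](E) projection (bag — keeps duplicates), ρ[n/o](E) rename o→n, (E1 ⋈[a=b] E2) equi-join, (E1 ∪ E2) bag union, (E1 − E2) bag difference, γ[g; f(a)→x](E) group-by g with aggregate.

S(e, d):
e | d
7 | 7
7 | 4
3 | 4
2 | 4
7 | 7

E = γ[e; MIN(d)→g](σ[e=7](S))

Row counts bottom-up:
  S → 5
  σ[e=7](S) → 3
  γ[e; MIN(d)→g](σ[e=7](S)) → 1

|E| = 1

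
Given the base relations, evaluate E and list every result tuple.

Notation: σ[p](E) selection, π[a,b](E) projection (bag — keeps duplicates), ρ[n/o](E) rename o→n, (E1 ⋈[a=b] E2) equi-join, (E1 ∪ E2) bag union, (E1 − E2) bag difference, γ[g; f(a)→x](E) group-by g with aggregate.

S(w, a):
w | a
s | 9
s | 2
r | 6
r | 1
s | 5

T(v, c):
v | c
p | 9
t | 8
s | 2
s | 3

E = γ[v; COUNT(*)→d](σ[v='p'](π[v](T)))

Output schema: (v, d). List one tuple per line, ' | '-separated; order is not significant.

Row counts bottom-up:
  T → 4
  π[v](T) → 4
  σ[v='p'](π[v](T)) → 1
  γ[v; COUNT(*)→d](σ[v='p'](π[v](T))) → 1

== RESULT ==
v | d
p | 1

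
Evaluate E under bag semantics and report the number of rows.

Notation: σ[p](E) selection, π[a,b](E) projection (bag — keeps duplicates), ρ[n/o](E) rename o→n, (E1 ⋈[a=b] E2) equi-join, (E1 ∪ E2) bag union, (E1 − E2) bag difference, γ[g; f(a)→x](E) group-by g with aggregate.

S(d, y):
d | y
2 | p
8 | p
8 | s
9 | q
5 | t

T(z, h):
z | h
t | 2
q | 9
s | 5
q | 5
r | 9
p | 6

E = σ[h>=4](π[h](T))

Row counts bottom-up:
  T → 6
  π[h](T) → 6
  σ[h>=4](π[h](T)) → 5

|E| = 5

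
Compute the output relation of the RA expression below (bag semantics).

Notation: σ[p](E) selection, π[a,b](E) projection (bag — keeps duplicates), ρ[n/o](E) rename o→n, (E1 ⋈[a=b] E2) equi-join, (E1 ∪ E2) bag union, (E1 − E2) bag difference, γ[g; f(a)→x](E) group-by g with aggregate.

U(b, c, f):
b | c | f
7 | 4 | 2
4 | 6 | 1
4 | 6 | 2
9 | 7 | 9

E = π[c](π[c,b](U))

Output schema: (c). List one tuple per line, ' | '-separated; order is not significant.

Stepwise |·|:
  U → 4
  π[c,b](U) → 4
  π[c](π[c,b](U)) → 4

== RESULT ==
c
4
6
6
7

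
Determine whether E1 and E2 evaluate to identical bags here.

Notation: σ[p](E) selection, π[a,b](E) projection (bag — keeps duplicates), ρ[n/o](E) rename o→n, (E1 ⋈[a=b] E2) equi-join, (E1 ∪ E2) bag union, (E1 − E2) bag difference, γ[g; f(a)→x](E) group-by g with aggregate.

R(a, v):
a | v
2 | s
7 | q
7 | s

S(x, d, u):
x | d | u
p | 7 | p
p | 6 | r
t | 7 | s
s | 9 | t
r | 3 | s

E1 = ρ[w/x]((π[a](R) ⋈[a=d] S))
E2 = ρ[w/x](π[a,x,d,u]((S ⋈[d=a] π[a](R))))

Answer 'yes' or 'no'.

E1 stepwise |·|:
  R → 3
  π[a](R) → 3
  S → 5
  (π[a](R) ⋈[a=d] S) → 4
  ρ[w/x]((π[a](R) ⋈[a=d] S)) → 4
E2 stepwise |·|:
  S → 5
  R → 3
  π[a](R) → 3
  (S ⋈[d=a] π[a](R)) → 4
  π[a,x,d,u]((S ⋈[d=a] π[a](R))) → 4
  ρ[w/x](π[a,x,d,u]((S ⋈[d=a] π[a](R)))) → 4

E1 and E2 produce the same multiset:
a | w | d | u
7 | p | 7 | p
7 | p | 7 | p
7 | t | 7 | s
7 | t | 7 | s

yes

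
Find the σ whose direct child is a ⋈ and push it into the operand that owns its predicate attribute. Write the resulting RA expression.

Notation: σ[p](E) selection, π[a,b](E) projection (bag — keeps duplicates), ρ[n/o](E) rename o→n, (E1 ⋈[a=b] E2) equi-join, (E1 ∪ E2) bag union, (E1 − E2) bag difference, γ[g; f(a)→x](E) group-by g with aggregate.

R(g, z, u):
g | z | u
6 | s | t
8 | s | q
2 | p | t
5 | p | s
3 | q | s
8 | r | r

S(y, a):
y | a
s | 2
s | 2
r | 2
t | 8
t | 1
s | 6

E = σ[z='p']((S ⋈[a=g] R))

σ filters on z, owned by the right side.
E' = (S ⋈[a=g] σ[z='p'](R))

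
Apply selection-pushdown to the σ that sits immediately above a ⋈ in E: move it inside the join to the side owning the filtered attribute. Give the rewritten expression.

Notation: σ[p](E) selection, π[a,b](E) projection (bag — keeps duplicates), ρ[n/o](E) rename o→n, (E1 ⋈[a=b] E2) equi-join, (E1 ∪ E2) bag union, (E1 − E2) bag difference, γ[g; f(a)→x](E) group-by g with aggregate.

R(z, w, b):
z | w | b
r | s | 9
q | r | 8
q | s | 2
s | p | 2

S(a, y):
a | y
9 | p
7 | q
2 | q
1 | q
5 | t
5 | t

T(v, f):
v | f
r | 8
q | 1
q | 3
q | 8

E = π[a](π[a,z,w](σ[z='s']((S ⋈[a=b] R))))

σ filters on z, owned by the right side.
E' = π[a](π[a,z,w]((S ⋈[a=b] σ[z='s'](R))))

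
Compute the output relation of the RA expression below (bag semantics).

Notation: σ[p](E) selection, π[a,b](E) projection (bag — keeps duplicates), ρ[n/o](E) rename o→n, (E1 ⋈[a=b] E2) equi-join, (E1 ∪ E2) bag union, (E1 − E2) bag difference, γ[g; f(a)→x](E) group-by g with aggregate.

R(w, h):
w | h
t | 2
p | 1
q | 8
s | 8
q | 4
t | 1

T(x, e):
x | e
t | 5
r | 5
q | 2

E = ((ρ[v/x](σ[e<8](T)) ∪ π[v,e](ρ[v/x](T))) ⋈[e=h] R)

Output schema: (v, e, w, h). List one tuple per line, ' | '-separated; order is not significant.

Per-node cardinality:
  T → 3
  σ[e<8](T) → 3
  ρ[v/x](σ[e<8](T)) → 3
  T → 3
  ρ[v/x](T) → 3
  π[v,e](ρ[v/x](T)) → 3
  (ρ[v/x](σ[e<8](T)) ∪ π[v,e](ρ[v/x](T))) → 6
  R → 6
  ((ρ[v/x](σ[e<8](T)) ∪ π[v,e](ρ[v/x](T))) ⋈[e=h] R) → 2

== RESULT ==
v | e | w | h
q | 2 | t | 2
q | 2 | t | 2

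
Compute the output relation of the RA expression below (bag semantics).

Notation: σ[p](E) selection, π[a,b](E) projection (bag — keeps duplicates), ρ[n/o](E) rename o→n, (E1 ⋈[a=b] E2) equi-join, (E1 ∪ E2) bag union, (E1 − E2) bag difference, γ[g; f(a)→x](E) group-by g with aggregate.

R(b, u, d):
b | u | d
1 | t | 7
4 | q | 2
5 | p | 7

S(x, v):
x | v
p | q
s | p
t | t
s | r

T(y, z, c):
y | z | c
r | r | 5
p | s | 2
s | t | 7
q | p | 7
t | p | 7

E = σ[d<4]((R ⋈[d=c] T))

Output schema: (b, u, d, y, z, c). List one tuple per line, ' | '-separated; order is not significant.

Per-node cardinality:
  R → 3
  T → 5
  (R ⋈[d=c] T) → 7
  σ[d<4]((R ⋈[d=c] T)) → 1

== RESULT ==
b | u | d | y | z | c
4 | q | 2 | p | s | 2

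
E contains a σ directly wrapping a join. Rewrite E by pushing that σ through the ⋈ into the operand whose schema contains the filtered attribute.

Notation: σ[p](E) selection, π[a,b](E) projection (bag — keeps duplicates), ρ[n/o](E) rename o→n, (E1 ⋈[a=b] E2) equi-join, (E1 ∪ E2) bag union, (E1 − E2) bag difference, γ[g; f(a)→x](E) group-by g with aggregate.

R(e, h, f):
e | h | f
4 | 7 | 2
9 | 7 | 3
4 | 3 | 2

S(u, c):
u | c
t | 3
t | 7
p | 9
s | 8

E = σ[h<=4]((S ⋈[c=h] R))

σ filters on h, owned by the right side.
E' = (S ⋈[c=h] σ[h<=4](R))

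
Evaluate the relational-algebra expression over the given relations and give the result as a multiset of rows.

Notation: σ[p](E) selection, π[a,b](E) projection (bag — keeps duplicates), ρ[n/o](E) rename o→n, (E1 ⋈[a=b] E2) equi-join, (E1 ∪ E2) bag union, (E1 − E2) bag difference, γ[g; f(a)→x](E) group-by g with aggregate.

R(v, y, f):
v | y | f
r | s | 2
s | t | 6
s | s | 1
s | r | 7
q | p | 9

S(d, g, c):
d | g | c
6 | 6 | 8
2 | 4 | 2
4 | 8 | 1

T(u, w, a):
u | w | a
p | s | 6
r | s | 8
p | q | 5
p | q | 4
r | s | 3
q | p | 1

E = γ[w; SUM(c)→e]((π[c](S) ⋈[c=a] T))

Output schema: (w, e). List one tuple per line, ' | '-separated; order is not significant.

Row counts bottom-up:
  S → 3
  π[c](S) → 3
  T → 6
  (π[c](S) ⋈[c=a] T) → 2
  γ[w; SUM(c)→e]((π[c](S) ⋈[c=a] T)) → 2

== RESULT ==
w | e
p | 1
s | 8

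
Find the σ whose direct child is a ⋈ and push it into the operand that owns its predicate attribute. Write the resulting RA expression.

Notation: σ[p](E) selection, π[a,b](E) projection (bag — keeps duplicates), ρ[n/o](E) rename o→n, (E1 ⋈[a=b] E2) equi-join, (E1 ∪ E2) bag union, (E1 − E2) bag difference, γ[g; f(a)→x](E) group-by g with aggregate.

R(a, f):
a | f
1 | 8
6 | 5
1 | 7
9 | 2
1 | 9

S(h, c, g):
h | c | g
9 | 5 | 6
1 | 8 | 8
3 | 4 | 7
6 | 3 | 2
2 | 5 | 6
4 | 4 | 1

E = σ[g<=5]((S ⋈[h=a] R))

σ filters on g, owned by the left side.
E' = (σ[g<=5](S) ⋈[h=a] R)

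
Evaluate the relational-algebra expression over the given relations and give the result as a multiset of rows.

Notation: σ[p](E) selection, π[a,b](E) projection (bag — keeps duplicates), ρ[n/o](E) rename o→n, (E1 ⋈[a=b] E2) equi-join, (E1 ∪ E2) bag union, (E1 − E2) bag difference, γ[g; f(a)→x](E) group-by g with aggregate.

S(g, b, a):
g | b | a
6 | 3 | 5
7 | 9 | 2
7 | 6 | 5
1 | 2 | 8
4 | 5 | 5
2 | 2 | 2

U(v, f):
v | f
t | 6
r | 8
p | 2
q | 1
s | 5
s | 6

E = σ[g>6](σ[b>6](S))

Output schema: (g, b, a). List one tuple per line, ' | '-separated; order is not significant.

Stepwise |·|:
  S → 6
  σ[b>6](S) → 1
  σ[g>6](σ[b>6](S)) → 1

== RESULT ==
g | b | a
7 | 9 | 2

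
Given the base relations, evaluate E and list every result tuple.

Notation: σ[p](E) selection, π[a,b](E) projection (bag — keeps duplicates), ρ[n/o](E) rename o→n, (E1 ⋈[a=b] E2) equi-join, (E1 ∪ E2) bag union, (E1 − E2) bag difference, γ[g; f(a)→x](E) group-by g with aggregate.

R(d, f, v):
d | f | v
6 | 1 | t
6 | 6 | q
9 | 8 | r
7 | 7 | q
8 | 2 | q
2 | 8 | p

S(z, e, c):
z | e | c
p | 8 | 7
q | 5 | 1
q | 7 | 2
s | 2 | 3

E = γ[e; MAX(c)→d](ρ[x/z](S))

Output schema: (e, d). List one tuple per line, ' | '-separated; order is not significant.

Per-node cardinality:
  S → 4
  ρ[x/z](S) → 4
  γ[e; MAX(c)→d](ρ[x/z](S)) → 4

== RESULT ==
e | d
2 | 3
5 | 1
7 | 2
8 | 7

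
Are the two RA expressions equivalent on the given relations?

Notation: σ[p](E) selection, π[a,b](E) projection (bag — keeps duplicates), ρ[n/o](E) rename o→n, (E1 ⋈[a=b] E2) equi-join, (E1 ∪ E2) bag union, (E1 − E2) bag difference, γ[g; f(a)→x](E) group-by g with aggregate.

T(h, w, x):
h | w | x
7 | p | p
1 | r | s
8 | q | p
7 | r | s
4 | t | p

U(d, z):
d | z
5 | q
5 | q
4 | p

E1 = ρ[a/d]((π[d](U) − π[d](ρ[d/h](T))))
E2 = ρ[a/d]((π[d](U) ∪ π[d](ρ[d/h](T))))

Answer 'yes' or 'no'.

E1 row counts bottom-up:
  U → 3
  π[d](U) → 3
  T → 5
  ρ[d/h](T) → 5
  π[d](ρ[d/h](T)) → 5
  (π[d](U) − π[d](ρ[d/h](T))) → 2
  ρ[a/d]((π[d](U) − π[d](ρ[d/h](T)))) → 2
E2 row counts bottom-up:
  U → 3
  π[d](U) → 3
  T → 5
  ρ[d/h](T) → 5
  π[d](ρ[d/h](T)) → 5
  (π[d](U) ∪ π[d](ρ[d/h](T))) → 8
  ρ[a/d]((π[d](U) ∪ π[d](ρ[d/h](T)))) → 8

E1 result:
a
5
5
E2 result:
a
1
4
4
5
5
7
7
8
Witness: (1,) appears 0× in E1 but 1× in E2.

no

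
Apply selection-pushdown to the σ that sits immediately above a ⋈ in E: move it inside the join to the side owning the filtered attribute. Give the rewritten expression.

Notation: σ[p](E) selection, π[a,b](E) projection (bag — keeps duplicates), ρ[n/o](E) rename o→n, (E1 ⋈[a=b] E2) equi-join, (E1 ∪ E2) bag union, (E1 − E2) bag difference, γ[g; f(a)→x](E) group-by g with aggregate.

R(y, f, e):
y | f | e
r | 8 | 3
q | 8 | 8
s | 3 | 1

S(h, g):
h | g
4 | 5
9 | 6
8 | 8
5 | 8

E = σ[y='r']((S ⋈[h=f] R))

σ filters on y, owned by the right side.
E' = (S ⋈[h=f] σ[y='r'](R))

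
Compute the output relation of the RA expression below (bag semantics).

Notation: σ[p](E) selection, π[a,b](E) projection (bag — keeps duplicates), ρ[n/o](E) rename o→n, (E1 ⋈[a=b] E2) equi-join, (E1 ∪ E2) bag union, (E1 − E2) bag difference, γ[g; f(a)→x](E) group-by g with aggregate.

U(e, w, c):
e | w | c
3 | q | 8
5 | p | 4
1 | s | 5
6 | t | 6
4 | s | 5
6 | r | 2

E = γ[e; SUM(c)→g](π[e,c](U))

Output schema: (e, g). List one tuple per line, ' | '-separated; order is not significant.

Subexpression sizes:
  U → 6
  π[e,c](U) → 6
  γ[e; SUM(c)→g](π[e,c](U)) → 5

== RESULT ==
e | g
1 | 5
3 | 8
4 | 5
5 | 4
6 | 8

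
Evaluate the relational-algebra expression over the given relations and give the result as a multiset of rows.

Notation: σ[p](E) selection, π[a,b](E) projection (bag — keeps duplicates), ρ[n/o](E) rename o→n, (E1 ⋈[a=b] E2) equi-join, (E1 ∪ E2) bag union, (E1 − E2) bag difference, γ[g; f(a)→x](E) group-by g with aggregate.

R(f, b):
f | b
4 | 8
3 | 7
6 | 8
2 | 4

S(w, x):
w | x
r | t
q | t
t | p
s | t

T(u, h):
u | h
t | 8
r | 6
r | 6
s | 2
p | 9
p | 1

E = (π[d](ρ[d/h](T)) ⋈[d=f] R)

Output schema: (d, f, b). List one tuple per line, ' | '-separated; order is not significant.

Per-node cardinality:
  T → 6
  ρ[d/h](T) → 6
  π[d](ρ[d/h](T)) → 6
  R → 4
  (π[d](ρ[d/h](T)) ⋈[d=f] R) → 3

== RESULT ==
d | f | b
2 | 2 | 4
6 | 6 | 8
6 | 6 | 8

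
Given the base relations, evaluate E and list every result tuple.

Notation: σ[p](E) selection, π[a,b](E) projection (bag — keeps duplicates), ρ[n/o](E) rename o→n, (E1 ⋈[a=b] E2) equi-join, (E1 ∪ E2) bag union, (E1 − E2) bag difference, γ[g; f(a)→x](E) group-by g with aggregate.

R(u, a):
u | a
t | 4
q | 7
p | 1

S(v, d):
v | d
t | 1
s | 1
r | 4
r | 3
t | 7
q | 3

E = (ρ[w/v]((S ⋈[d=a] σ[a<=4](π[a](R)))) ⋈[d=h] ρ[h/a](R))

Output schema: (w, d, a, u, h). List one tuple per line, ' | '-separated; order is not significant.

Subexpression sizes:
  S → 6
  R → 3
  π[a](R) → 3
  σ[a<=4](π[a](R)) → 2
  (S ⋈[d=a] σ[a<=4](π[a](R))) → 3
  ρ[w/v]((S ⋈[d=a] σ[a<=4](π[a](R)))) → 3
  R → 3
  ρ[h/a](R) → 3
  (ρ[w/v]((S ⋈[d=a] σ[a<=4](π[a](R)))) ⋈[d=h] ρ[h/a](R)) → 3

== RESULT ==
w | d | a | u | h
r | 4 | 4 | t | 4
s | 1 | 1 | p | 1
t | 1 | 1 | p | 1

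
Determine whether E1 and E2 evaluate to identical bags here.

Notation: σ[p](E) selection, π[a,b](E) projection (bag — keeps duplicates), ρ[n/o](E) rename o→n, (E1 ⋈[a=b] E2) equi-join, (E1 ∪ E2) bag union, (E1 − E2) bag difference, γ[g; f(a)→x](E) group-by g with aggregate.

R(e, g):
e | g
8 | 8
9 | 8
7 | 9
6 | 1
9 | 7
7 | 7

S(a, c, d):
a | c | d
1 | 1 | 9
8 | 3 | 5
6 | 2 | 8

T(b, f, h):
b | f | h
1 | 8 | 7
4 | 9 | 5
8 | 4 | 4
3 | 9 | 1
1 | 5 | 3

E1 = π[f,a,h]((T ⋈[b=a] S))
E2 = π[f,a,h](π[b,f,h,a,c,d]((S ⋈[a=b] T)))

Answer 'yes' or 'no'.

E1 per-node cardinality:
  T → 5
  S → 3
  (T ⋈[b=a] S) → 3
  π[f,a,h]((T ⋈[b=a] S)) → 3
E2 per-node cardinality:
  S → 3
  T → 5
  (S ⋈[a=b] T) → 3
  π[b,f,h,a,c,d]((S ⋈[a=b] T)) → 3
  π[f,a,h](π[b,f,h,a,c,d]((S ⋈[a=b] T))) → 3

E1 and E2 produce the same multiset:
f | a | h
4 | 8 | 4
5 | 1 | 3
8 | 1 | 7

yes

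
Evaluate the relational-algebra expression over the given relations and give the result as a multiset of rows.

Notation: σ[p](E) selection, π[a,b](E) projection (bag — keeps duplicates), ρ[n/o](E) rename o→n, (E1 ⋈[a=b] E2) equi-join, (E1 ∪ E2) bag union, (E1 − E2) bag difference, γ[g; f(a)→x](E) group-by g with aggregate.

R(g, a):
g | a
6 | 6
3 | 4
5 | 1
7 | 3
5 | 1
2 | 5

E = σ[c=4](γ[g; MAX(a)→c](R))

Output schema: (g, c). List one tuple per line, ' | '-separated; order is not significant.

Per-node cardinality:
  R → 6
  γ[g; MAX(a)→c](R) → 5
  σ[c=4](γ[g; MAX(a)→c](R)) → 1

== RESULT ==
g | c
3 | 4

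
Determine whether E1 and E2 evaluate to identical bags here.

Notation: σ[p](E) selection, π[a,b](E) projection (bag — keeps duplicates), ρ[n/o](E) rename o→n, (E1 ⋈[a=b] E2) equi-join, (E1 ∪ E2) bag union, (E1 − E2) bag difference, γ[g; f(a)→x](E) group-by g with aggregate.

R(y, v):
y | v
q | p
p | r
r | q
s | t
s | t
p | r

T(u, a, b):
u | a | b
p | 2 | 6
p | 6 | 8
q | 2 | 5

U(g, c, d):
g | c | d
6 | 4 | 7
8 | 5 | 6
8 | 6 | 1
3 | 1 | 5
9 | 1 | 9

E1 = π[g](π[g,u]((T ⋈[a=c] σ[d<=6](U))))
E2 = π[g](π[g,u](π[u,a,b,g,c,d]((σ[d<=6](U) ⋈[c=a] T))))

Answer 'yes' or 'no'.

E1 row counts bottom-up:
  T → 3
  U → 5
  σ[d<=6](U) → 3
  (T ⋈[a=c] σ[d<=6](U)) → 1
  π[g,u]((T ⋈[a=c] σ[d<=6](U))) → 1
  π[g](π[g,u]((T ⋈[a=c] σ[d<=6](U)))) → 1
E2 row counts bottom-up:
  U → 5
  σ[d<=6](U) → 3
  T → 3
  (σ[d<=6](U) ⋈[c=a] T) → 1
  π[u,a,b,g,c,d]((σ[d<=6](U) ⋈[c=a] T)) → 1
  π[g,u](π[u,a,b,g,c,d]((σ[d<=6](U) ⋈[c=a] T))) → 1
  π[g](π[g,u](π[u,a,b,g,c,d]((σ[d<=6](U) ⋈[c=a] T)))) → 1

E1 and E2 produce the same multiset:
g
8

yes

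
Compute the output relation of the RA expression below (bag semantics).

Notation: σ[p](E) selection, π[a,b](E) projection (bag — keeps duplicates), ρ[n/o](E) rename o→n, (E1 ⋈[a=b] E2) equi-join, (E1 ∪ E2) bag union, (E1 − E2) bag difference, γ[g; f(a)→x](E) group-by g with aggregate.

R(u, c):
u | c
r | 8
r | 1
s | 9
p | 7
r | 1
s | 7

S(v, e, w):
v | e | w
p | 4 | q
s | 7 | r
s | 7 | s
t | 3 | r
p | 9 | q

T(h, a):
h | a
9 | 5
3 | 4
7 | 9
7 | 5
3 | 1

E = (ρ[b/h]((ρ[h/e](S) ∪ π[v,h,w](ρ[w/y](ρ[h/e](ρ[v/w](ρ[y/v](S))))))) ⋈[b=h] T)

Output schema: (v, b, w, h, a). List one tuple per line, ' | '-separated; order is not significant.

Per-node cardinality:
  S → 5
  ρ[h/e](S) → 5
  S → 5
  ρ[y/v](S) → 5
  ρ[v/w](ρ[y/v](S)) → 5
  ρ[h/e](ρ[v/w](ρ[y/v](S))) → 5
  ρ[w/y](ρ[h/e](ρ[v/w](ρ[y/v](S)))) → 5
  π[v,h,w](ρ[w/y](ρ[h/e](ρ[v/w](ρ[y/v](S))))) → 5
  (ρ[h/e](S) ∪ π[v,h,w](ρ[w/y](ρ[h/e](ρ[v/w](ρ[y/v](S)))))) → 10
  ρ[b/h]((ρ[h/e](S) ∪ π[v,h,w](ρ[w/y](ρ[h/e](ρ[v/w](ρ[y/v](S))))))) → 10
  T → 5
  (ρ[b/h]((ρ[h/e](S) ∪ π[v,h,w](ρ[w/y](ρ[h/e](ρ[v/w](ρ[y/v](S))))))) ⋈[b=h] T) → 14

== RESULT ==
v | b | w | h | a
p | 9 | q | 9 | 5
q | 9 | p | 9 | 5
r | 3 | t | 3 | 1
r | 3 | t | 3 | 4
r | 7 | s | 7 | 5
r | 7 | s | 7 | 9
s | 7 | r | 7 | 5
s | 7 | r | 7 | 9
s | 7 | s | 7 | 5
s | 7 | s | 7 | 5
s | 7 | s | 7 | 9
s | 7 | s | 7 | 9
t | 3 | r | 3 | 1
t | 3 | r | 3 | 4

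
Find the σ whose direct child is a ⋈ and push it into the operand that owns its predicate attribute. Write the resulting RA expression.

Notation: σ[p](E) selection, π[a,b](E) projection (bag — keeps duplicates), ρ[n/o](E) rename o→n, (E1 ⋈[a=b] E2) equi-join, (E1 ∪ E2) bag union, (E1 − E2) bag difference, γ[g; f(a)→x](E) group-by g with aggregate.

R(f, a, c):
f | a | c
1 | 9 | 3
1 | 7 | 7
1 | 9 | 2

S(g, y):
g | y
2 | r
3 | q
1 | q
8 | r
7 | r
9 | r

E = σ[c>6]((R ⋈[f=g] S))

σ filters on c, owned by the left side.
E' = (σ[c>6](R) ⋈[f=g] S)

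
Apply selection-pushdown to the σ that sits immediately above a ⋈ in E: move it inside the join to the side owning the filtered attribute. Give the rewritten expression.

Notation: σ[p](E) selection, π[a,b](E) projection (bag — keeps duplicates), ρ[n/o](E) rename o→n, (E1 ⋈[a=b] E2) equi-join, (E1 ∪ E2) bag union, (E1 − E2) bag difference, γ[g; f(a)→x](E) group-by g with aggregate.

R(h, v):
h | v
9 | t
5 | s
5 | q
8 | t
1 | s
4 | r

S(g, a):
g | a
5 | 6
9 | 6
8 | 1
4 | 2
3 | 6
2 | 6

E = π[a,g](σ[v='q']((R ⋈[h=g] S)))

σ filters on v, owned by the left side.
E' = π[a,g]((σ[v='q'](R) ⋈[h=g] S))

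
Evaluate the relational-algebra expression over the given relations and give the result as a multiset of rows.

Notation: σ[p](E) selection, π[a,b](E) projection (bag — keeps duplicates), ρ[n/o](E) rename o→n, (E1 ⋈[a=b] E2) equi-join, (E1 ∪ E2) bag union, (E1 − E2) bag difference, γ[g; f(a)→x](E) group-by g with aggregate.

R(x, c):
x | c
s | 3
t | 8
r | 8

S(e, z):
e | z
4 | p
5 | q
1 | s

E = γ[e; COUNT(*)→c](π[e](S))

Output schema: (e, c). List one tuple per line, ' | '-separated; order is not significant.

Subexpression sizes:
  S → 3
  π[e](S) → 3
  γ[e; COUNT(*)→c](π[e](S)) → 3

== RESULT ==
e | c
1 | 1
4 | 1
5 | 1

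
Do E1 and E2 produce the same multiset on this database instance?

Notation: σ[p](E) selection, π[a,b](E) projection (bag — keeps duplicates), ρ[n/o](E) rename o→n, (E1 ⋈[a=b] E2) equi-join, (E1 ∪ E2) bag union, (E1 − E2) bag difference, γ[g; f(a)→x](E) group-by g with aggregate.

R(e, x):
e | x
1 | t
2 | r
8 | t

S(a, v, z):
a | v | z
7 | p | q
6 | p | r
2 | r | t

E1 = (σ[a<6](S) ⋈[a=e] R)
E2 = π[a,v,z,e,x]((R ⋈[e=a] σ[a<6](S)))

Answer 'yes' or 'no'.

E1 row counts bottom-up:
  S → 3
  σ[a<6](S) → 1
  R → 3
  (σ[a<6](S) ⋈[a=e] R) → 1
E2 row counts bottom-up:
  R → 3
  S → 3
  σ[a<6](S) → 1
  (R ⋈[e=a] σ[a<6](S)) → 1
  π[a,v,z,e,x]((R ⋈[e=a] σ[a<6](S))) → 1

E1 and E2 produce the same multiset:
a | v | z | e | x
2 | r | t | 2 | r

yes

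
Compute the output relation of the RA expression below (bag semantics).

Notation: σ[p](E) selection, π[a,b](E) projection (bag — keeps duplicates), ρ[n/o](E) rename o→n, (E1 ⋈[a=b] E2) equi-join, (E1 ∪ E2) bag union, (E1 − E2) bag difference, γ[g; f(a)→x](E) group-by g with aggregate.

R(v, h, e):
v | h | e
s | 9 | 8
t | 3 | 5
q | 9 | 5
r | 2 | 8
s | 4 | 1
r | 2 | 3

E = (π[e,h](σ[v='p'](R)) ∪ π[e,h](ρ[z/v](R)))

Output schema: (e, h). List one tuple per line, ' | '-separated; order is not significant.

Stepwise |·|:
  R → 6
  σ[v='p'](R) → 0
  π[e,h](σ[v='p'](R)) → 0
  R → 6
  ρ[z/v](R) → 6
  π[e,h](ρ[z/v](R)) → 6
  (π[e,h](σ[v='p'](R)) ∪ π[e,h](ρ[z/v](R))) → 6

== RESULT ==
e | h
1 | 4
3 | 2
5 | 3
5 | 9
8 | 2
8 | 9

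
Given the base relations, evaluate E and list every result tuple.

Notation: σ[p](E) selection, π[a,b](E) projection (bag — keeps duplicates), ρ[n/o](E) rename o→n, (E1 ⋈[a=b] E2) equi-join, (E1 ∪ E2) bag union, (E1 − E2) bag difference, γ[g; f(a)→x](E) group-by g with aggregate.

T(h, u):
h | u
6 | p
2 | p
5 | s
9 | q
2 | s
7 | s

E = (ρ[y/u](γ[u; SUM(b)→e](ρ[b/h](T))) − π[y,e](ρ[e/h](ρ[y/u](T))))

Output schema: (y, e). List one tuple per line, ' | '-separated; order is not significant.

Per-node cardinality:
  T → 6
  ρ[b/h](T) → 6
  γ[u; SUM(b)→e](ρ[b/h](T)) → 3
  ρ[y/u](γ[u; SUM(b)→e](ρ[b/h](T))) → 3
  T → 6
  ρ[y/u](T) → 6
  ρ[e/h](ρ[y/u](T)) → 6
  π[y,e](ρ[e/h](ρ[y/u](T))) → 6
  (ρ[y/u](γ[u; SUM(b)→e](ρ[b/h](T))) − π[y,e](ρ[e/h](ρ[y/u](T)))) → 2

== RESULT ==
y | e
p | 8
s | 14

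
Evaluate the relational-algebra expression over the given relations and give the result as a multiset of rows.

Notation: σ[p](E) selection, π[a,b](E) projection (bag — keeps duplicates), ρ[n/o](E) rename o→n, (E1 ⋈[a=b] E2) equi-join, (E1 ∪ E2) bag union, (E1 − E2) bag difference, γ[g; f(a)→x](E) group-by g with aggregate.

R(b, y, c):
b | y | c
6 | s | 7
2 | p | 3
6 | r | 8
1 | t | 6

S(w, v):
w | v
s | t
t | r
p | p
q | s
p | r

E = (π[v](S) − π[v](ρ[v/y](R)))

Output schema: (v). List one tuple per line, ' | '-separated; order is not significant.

Per-node cardinality:
  S → 5
  π[v](S) → 5
  R → 4
  ρ[v/y](R) → 4
  π[v](ρ[v/y](R)) → 4
  (π[v](S) − π[v](ρ[v/y](R))) → 1

== RESULT ==
v
r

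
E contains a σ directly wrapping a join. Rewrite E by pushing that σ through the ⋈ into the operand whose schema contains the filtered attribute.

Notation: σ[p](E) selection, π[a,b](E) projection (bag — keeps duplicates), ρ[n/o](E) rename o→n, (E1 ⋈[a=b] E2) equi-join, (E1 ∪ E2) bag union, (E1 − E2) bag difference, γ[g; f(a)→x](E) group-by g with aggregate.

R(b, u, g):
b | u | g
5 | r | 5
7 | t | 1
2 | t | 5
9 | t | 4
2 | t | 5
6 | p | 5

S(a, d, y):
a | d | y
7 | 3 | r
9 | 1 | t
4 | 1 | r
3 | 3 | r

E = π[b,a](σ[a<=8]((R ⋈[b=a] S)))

σ filters on a, owned by the right side.
E' = π[b,a]((R ⋈[b=a] σ[a<=8](S)))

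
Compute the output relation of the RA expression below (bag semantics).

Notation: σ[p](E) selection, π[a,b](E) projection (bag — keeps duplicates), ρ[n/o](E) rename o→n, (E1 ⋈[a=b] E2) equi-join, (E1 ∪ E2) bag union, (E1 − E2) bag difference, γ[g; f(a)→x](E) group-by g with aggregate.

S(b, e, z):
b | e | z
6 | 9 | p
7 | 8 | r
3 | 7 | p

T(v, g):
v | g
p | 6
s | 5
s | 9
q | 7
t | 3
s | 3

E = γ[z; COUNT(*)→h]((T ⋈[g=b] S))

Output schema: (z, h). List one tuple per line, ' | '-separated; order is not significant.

Row counts bottom-up:
  T → 6
  S → 3
  (T ⋈[g=b] S) → 4
  γ[z; COUNT(*)→h]((T ⋈[g=b] S)) → 2

== RESULT ==
z | h
p | 3
r | 1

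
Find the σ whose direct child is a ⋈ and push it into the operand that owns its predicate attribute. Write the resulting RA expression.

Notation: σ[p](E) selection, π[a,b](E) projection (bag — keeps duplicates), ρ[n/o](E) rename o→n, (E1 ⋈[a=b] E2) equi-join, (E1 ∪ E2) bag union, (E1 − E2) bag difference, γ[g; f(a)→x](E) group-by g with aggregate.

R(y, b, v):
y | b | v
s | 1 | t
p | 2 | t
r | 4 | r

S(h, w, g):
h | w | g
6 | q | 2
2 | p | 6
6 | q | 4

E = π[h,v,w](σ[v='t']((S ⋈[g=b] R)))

σ filters on v, owned by the right side.
E' = π[h,v,w]((S ⋈[g=b] σ[v='t'](R)))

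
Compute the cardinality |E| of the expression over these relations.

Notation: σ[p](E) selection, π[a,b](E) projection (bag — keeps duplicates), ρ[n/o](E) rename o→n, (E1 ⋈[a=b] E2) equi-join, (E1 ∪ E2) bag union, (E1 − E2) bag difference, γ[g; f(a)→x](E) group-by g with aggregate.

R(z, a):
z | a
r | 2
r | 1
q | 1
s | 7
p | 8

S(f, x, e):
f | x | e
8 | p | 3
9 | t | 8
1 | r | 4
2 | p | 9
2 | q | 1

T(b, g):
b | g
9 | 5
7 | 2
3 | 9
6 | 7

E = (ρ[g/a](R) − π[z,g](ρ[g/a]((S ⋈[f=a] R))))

Row counts bottom-up:
  R → 5
  ρ[g/a](R) → 5
  S → 5
  R → 5
  (S ⋈[f=a] R) → 5
  ρ[g/a]((S ⋈[f=a] R)) → 5
  π[z,g](ρ[g/a]((S ⋈[f=a] R))) → 5
  (ρ[g/a](R) − π[z,g](ρ[g/a]((S ⋈[f=a] R)))) → 1

|E| = 1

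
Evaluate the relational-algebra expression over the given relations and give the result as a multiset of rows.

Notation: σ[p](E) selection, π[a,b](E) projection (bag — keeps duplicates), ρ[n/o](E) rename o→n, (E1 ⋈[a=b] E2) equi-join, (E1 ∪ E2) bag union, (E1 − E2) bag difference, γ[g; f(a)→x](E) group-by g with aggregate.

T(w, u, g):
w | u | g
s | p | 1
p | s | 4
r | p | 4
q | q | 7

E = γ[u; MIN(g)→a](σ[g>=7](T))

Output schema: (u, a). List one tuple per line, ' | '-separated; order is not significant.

Per-node cardinality:
  T → 4
  σ[g>=7](T) → 1
  γ[u; MIN(g)→a](σ[g>=7](T)) → 1

== RESULT ==
u | a
q | 7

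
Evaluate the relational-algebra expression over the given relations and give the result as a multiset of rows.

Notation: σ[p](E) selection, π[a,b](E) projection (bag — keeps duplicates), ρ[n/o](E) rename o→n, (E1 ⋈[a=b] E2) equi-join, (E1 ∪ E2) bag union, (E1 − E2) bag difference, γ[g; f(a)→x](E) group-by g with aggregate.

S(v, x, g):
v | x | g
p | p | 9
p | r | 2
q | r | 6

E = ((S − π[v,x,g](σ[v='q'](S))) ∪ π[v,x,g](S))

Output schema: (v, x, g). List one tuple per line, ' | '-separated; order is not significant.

Per-node cardinality:
  S → 3
  S → 3
  σ[v='q'](S) → 1
  π[v,x,g](σ[v='q'](S)) → 1
  (S − π[v,x,g](σ[v='q'](S))) → 2
  S → 3
  π[v,x,g](S) → 3
  ((S − π[v,x,g](σ[v='q'](S))) ∪ π[v,x,g](S)) → 5

== RESULT ==
v | x | g
p | p | 9
p | p | 9
p | r | 2
p | r | 2
q | r | 6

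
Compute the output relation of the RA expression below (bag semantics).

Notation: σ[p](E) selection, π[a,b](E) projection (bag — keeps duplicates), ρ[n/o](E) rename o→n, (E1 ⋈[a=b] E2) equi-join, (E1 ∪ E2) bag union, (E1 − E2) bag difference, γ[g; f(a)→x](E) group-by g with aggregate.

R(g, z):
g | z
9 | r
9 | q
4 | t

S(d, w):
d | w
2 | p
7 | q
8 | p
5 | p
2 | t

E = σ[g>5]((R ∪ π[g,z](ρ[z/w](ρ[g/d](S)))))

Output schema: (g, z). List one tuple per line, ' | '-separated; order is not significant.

Per-node cardinality:
  R → 3
  S → 5
  ρ[g/d](S) → 5
  ρ[z/w](ρ[g/d](S)) → 5
  π[g,z](ρ[z/w](ρ[g/d](S))) → 5
  (R ∪ π[g,z](ρ[z/w](ρ[g/d](S)))) → 8
  σ[g>5]((R ∪ π[g,z](ρ[z/w](ρ[g/d](S))))) → 4

== RESULT ==
g | z
7 | q
8 | p
9 | q
9 | r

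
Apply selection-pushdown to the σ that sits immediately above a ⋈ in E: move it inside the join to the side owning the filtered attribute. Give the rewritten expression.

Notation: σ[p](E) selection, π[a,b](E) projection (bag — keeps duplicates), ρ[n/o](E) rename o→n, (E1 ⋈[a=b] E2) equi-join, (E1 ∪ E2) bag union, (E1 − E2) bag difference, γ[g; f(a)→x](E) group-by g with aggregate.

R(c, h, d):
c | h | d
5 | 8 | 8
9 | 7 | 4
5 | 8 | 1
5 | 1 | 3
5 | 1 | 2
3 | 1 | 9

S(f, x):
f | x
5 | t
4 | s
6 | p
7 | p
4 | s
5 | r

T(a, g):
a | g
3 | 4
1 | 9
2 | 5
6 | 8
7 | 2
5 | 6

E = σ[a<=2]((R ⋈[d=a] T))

σ filters on a, owned by the right side.
E' = (R ⋈[d=a] σ[a<=2](T))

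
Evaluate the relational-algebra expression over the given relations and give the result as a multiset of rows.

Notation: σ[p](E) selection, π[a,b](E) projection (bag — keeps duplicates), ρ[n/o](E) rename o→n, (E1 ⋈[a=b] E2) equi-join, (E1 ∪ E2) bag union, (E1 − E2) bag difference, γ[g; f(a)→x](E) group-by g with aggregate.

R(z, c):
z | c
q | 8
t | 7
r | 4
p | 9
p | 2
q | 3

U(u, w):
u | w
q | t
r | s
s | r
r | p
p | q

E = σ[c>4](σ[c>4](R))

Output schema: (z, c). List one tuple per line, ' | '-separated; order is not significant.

Subexpression sizes:
  R → 6
  σ[c>4](R) → 3
  σ[c>4](σ[c>4](R)) → 3

== RESULT ==
z | c
p | 9
q | 8
t | 7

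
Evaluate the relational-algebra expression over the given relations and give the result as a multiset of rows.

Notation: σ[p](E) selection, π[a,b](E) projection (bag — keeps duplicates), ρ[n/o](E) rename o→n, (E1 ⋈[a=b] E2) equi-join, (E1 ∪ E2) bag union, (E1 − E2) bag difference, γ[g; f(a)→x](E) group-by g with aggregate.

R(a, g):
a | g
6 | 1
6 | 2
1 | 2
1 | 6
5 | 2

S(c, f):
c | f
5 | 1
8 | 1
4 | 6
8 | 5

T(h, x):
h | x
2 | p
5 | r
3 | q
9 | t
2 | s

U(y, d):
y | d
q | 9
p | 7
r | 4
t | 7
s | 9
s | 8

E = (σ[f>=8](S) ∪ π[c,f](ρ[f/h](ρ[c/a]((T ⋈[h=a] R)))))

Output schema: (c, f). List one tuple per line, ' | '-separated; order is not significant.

Row counts bottom-up:
  S → 4
  σ[f>=8](S) → 0
  T → 5
  R → 5
  (T ⋈[h=a] R) → 1
  ρ[c/a]((T ⋈[h=a] R)) → 1
  ρ[f/h](ρ[c/a]((T ⋈[h=a] R))) → 1
  π[c,f](ρ[f/h](ρ[c/a]((T ⋈[h=a] R)))) → 1
  (σ[f>=8](S) ∪ π[c,f](ρ[f/h](ρ[c/a]((T ⋈[h=a] R))))) → 1

== RESULT ==
c | f
5 | 5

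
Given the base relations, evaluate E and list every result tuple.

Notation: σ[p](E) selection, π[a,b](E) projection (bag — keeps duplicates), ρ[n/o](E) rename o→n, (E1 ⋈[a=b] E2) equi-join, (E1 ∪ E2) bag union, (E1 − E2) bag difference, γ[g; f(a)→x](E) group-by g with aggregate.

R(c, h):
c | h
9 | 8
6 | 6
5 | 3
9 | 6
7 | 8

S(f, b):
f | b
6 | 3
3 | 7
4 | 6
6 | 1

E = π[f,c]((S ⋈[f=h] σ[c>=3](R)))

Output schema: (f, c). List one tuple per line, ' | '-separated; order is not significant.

Stepwise |·|:
  S → 4
  R → 5
  σ[c>=3](R) → 5
  (S ⋈[f=h] σ[c>=3](R)) → 5
  π[f,c]((S ⋈[f=h] σ[c>=3](R))) → 5

== RESULT ==
f | c
3 | 5
6 | 6
6 | 6
6 | 9
6 | 9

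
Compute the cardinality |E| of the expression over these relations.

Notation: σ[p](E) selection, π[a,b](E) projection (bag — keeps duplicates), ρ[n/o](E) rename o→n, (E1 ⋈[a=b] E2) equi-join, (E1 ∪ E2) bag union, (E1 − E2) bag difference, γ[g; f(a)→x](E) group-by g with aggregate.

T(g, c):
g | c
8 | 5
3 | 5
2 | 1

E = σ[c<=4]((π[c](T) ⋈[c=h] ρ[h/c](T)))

Row counts bottom-up:
  T → 3
  π[c](T) → 3
  T → 3
  ρ[h/c](T) → 3
  (π[c](T) ⋈[c=h] ρ[h/c](T)) → 5
  σ[c<=4]((π[c](T) ⋈[c=h] ρ[h/c](T))) → 1

|E| = 1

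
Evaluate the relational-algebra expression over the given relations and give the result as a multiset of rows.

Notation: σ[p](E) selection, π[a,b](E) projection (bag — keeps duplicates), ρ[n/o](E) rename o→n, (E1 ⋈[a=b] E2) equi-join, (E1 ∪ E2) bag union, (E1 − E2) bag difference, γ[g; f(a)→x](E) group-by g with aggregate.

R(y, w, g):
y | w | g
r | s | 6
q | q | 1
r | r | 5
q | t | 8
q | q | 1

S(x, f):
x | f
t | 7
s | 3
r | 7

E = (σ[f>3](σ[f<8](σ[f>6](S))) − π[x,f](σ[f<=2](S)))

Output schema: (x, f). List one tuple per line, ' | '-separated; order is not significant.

Stepwise |·|:
  S → 3
  σ[f>6](S) → 2
  σ[f<8](σ[f>6](S)) → 2
  σ[f>3](σ[f<8](σ[f>6](S))) → 2
  S → 3
  σ[f<=2](S) → 0
  π[x,f](σ[f<=2](S)) → 0
  (σ[f>3](σ[f<8](σ[f>6](S))) − π[x,f](σ[f<=2](S))) → 2

== RESULT ==
x | f
r | 7
t | 7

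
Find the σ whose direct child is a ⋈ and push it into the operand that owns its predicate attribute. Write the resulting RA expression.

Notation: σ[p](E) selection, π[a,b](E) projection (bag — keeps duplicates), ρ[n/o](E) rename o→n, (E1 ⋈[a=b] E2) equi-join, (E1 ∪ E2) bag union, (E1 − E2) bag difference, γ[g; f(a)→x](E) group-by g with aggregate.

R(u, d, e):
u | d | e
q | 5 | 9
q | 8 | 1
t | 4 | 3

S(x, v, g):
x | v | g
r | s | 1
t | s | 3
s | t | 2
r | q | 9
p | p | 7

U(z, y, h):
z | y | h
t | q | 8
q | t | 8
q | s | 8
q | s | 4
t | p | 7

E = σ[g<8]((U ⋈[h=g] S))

σ filters on g, owned by the right side.
E' = (U ⋈[h=g] σ[g<8](S))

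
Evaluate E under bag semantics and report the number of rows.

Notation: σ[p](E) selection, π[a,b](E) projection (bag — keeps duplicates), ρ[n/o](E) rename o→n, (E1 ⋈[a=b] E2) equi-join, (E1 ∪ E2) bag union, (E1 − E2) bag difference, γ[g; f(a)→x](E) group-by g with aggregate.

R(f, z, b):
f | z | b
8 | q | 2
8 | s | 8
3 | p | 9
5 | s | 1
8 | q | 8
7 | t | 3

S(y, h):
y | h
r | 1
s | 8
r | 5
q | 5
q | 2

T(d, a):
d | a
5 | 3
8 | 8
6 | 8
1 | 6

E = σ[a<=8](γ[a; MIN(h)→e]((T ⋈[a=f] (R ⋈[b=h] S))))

Row counts bottom-up:
  T → 4
  R → 6
  S → 5
  (R ⋈[b=h] S) → 4
  (T ⋈[a=f] (R ⋈[b=h] S)) → 6
  γ[a; MIN(h)→e]((T ⋈[a=f] (R ⋈[b=h] S))) → 1
  σ[a<=8](γ[a; MIN(h)→e]((T ⋈[a=f] (R ⋈[b=h] S)))) → 1

|E| = 1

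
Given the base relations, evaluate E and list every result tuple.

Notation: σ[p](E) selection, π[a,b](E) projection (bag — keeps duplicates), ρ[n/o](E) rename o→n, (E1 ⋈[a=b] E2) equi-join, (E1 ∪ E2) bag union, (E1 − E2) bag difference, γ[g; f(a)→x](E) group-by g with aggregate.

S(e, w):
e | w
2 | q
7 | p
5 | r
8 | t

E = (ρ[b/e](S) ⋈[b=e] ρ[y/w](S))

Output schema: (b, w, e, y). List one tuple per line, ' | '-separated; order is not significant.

Subexpression sizes:
  S → 4
  ρ[b/e](S) → 4
  S → 4
  ρ[y/w](S) → 4
  (ρ[b/e](S) ⋈[b=e] ρ[y/w](S)) → 4

== RESULT ==
b | w | e | y
2 | q | 2 | q
5 | r | 5 | r
7 | p | 7 | p
8 | t | 8 | t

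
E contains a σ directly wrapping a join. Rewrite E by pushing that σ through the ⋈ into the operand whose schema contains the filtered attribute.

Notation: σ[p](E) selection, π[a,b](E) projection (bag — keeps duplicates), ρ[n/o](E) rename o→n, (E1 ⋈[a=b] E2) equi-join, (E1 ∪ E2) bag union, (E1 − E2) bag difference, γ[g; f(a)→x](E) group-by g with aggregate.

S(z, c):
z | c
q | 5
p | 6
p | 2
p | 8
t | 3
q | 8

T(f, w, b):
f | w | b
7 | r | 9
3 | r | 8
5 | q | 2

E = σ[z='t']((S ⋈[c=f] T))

σ filters on z, owned by the left side.
E' = (σ[z='t'](S) ⋈[c=f] T)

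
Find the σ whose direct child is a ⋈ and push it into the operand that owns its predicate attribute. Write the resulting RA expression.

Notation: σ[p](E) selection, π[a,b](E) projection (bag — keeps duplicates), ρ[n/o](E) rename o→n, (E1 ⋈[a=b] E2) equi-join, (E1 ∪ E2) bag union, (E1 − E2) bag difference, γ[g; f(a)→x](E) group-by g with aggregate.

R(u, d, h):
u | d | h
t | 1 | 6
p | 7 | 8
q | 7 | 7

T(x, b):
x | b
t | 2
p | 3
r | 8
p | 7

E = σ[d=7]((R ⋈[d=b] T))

σ filters on d, owned by the left side.
E' = (σ[d=7](R) ⋈[d=b] T)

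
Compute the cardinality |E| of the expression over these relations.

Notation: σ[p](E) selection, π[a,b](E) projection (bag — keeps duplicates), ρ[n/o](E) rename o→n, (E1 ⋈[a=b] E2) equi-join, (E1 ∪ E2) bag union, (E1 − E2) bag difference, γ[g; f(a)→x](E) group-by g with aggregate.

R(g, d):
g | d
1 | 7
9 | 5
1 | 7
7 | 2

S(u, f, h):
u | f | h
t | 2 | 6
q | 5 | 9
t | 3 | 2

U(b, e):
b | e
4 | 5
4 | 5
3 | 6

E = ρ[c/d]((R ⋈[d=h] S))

Row counts bottom-up:
  R → 4
  S → 3
  (R ⋈[d=h] S) → 1
  ρ[c/d]((R ⋈[d=h] S)) → 1

|E| = 1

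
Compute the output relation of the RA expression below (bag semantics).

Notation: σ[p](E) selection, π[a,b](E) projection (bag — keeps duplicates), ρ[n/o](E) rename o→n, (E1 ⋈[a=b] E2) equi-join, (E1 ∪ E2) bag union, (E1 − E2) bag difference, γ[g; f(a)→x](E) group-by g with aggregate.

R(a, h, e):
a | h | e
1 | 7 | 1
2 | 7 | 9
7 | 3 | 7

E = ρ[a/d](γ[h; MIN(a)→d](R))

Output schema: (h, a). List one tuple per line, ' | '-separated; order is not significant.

Per-node cardinality:
  R → 3
  γ[h; MIN(a)→d](R) → 2
  ρ[a/d](γ[h; MIN(a)→d](R)) → 2

== RESULT ==
h | a
3 | 7
7 | 1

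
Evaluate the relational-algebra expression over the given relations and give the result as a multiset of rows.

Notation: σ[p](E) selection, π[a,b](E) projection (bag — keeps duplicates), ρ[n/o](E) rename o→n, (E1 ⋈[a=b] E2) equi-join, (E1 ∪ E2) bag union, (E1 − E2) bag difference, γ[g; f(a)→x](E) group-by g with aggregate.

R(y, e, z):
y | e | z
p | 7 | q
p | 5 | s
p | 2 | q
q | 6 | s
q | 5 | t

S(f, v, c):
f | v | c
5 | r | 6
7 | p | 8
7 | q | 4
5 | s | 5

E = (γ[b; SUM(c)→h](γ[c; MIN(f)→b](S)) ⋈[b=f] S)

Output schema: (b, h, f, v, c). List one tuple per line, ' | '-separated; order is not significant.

Stepwise |·|:
  S → 4
  γ[c; MIN(f)→b](S) → 4
  γ[b; SUM(c)→h](γ[c; MIN(f)→b](S)) → 2
  S → 4
  (γ[b; SUM(c)→h](γ[c; MIN(f)→b](S)) ⋈[b=f] S) → 4

== RESULT ==
b | h | f | v | c
5 | 11 | 5 | r | 6
5 | 11 | 5 | s | 5
7 | 12 | 7 | p | 8
7 | 12 | 7 | q | 4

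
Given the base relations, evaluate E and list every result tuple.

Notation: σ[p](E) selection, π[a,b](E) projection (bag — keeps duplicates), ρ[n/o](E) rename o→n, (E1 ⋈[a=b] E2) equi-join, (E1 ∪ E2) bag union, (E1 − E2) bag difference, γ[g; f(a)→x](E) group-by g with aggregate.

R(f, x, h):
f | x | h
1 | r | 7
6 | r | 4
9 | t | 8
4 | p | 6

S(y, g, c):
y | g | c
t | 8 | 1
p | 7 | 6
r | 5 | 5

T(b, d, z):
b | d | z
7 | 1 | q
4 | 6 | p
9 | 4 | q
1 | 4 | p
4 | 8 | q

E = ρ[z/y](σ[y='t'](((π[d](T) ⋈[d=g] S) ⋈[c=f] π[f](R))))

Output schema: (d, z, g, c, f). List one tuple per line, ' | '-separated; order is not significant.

Stepwise |·|:
  T → 5
  π[d](T) → 5
  S → 3
  (π[d](T) ⋈[d=g] S) → 1
  R → 4
  π[f](R) → 4
  ((π[d](T) ⋈[d=g] S) ⋈[c=f] π[f](R)) → 1
  σ[y='t'](((π[d](T) ⋈[d=g] S) ⋈[c=f] π[f](R))) → 1
  ρ[z/y](σ[y='t'](((π[d](T) ⋈[d=g] S) ⋈[c=f] π[f](R)))) → 1

== RESULT ==
d | z | g | c | f
8 | t | 8 | 1 | 1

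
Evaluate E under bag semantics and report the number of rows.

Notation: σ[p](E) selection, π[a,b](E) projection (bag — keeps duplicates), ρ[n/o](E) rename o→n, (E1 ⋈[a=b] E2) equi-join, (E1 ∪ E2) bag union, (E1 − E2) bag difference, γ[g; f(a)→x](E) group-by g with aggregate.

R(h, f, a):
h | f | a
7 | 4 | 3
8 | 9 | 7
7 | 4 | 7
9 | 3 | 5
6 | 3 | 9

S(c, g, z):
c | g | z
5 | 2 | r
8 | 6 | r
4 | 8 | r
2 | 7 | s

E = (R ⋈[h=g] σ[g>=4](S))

Stepwise |·|:
  R → 5
  S → 4
  σ[g>=4](S) → 3
  (R ⋈[h=g] σ[g>=4](S)) → 4

|E| = 4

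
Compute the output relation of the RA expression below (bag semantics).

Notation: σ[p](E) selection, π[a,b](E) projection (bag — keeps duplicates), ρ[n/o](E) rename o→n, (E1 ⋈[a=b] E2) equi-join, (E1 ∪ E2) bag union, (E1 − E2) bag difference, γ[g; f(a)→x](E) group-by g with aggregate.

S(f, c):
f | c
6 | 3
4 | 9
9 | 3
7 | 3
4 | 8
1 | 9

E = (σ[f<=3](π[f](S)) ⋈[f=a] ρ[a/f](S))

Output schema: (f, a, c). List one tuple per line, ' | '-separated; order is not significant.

Per-node cardinality:
  S → 6
  π[f](S) → 6
  σ[f<=3](π[f](S)) → 1
  S → 6
  ρ[a/f](S) → 6
  (σ[f<=3](π[f](S)) ⋈[f=a] ρ[a/f](S)) → 1

== RESULT ==
f | a | c
1 | 1 | 9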